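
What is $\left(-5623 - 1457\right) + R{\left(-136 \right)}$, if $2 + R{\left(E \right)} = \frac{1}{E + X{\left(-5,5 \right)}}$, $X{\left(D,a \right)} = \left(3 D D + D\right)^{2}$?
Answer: $- \frac{33738647}{4764} \approx -7082.0$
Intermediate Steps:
$X{\left(D,a \right)} = \left(D + 3 D^{2}\right)^{2}$ ($X{\left(D,a \right)} = \left(3 D^{2} + D\right)^{2} = \left(D + 3 D^{2}\right)^{2}$)
$R{\left(E \right)} = -2 + \frac{1}{4900 + E}$ ($R{\left(E \right)} = -2 + \frac{1}{E + \left(-5\right)^{2} \left(1 + 3 \left(-5\right)\right)^{2}} = -2 + \frac{1}{E + 25 \left(1 - 15\right)^{2}} = -2 + \frac{1}{E + 25 \left(-14\right)^{2}} = -2 + \frac{1}{E + 25 \cdot 196} = -2 + \frac{1}{E + 4900} = -2 + \frac{1}{4900 + E}$)
$\left(-5623 - 1457\right) + R{\left(-136 \right)} = \left(-5623 - 1457\right) + \frac{-9799 - -272}{4900 - 136} = -7080 + \frac{-9799 + 272}{4764} = -7080 + \frac{1}{4764} \left(-9527\right) = -7080 - \frac{9527}{4764} = - \frac{33738647}{4764}$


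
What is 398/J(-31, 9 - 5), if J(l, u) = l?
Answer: -398/31 ≈ -12.839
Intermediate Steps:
398/J(-31, 9 - 5) = 398/(-31) = 398*(-1/31) = -398/31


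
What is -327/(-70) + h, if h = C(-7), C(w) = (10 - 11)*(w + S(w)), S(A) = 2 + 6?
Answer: 257/70 ≈ 3.6714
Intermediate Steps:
S(A) = 8
C(w) = -8 - w (C(w) = (10 - 11)*(w + 8) = -(8 + w) = -8 - w)
h = -1 (h = -8 - 1*(-7) = -8 + 7 = -1)
-327/(-70) + h = -327/(-70) - 1 = -327*(-1/70) - 1 = 327/70 - 1 = 257/70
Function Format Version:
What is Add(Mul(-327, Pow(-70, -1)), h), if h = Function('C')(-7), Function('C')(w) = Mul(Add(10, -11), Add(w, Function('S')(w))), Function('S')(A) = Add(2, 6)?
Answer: Rational(257, 70) ≈ 3.6714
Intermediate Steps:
Function('S')(A) = 8
Function('C')(w) = Add(-8, Mul(-1, w)) (Function('C')(w) = Mul(Add(10, -11), Add(w, 8)) = Mul(-1, Add(8, w)) = Add(-8, Mul(-1, w)))
h = -1 (h = Add(-8, Mul(-1, -7)) = Add(-8, 7) = -1)
Add(Mul(-327, Pow(-70, -1)), h) = Add(Mul(-327, Pow(-70, -1)), -1) = Add(Mul(-327, Rational(-1, 70)), -1) = Add(Rational(327, 70), -1) = Rational(257, 70)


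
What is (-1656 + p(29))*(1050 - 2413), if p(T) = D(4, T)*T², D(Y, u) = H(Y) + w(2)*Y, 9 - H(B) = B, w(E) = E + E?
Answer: -21814815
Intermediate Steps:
w(E) = 2*E
H(B) = 9 - B
D(Y, u) = 9 + 3*Y (D(Y, u) = (9 - Y) + (2*2)*Y = (9 - Y) + 4*Y = 9 + 3*Y)
p(T) = 21*T² (p(T) = (9 + 3*4)*T² = (9 + 12)*T² = 21*T²)
(-1656 + p(29))*(1050 - 2413) = (-1656 + 21*29²)*(1050 - 2413) = (-1656 + 21*841)*(-1363) = (-1656 + 17661)*(-1363) = 16005*(-1363) = -21814815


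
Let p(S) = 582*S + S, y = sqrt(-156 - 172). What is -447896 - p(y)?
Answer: -447896 - 1166*I*sqrt(82) ≈ -4.479e+5 - 10559.0*I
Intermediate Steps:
y = 2*I*sqrt(82) (y = sqrt(-328) = 2*I*sqrt(82) ≈ 18.111*I)
p(S) = 583*S
-447896 - p(y) = -447896 - 583*2*I*sqrt(82) = -447896 - 1166*I*sqrt(82)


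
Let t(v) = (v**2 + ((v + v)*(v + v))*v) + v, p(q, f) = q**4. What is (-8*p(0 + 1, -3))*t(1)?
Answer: -48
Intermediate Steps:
t(v) = v + v**2 + 4*v**3 (t(v) = (v**2 + ((2*v)*(2*v))*v) + v = (v**2 + (4*v**2)*v) + v = (v**2 + 4*v**3) + v = v + v**2 + 4*v**3)
(-8*p(0 + 1, -3))*t(1) = (-8*(0 + 1)**4)*(1*(1 + 1 + 4*1**2)) = (-8*1**4)*(1*(1 + 1 + 4*1)) = (-8*1)*(1*(1 + 1 + 4)) = -8*6 = -48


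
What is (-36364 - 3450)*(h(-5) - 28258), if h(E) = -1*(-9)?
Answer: 1124705686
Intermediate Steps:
h(E) = 9
(-36364 - 3450)*(h(-5) - 28258) = (-36364 - 3450)*(9 - 28258) = -39814*(-28249) = 1124705686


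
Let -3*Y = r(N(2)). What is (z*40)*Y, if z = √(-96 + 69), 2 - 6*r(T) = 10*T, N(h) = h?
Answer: 120*I*√3 ≈ 207.85*I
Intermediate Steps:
r(T) = ⅓ - 5*T/3
z = 3*I*√3 (z = √(-27) = 3*I*√3 ≈ 5.1962*I)
Y = 1 (Y = -(⅓ - 5/3*2)/3 = -(⅓ - 10/3)/3 = -⅓*(-3) = 1)
(z*40)*Y = ((3*I*√3)*40)*1 = (120*I*√3)*1 = 120*I*√3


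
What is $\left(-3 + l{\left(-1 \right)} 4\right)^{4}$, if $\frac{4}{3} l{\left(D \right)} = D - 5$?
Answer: $194481$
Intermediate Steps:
$l{\left(D \right)} = - \frac{15}{4} + \frac{3 D}{4}$ ($l{\left(D \right)} = \frac{3 \left(D - 5\right)}{4} = \frac{3 \left(-5 + D\right)}{4} = - \frac{15}{4} + \frac{3 D}{4}$)
$\left(-3 + l{\left(-1 \right)} 4\right)^{4} = \left(-3 + \left(- \frac{15}{4} + \frac{3}{4} \left(-1\right)\right) 4\right)^{4} = \left(-3 + \left(- \frac{15}{4} - \frac{3}{4}\right) 4\right)^{4} = \left(-3 - 18\right)^{4} = \left(-21\right)^{4} = 194481$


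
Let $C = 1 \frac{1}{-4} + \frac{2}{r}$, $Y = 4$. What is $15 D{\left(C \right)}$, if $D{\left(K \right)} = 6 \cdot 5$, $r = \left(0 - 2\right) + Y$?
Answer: $450$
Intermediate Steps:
$r = 2$ ($r = \left(0 - 2\right) + 4 = -2 + 4 = 2$)
$C = \frac{3}{4}$ ($C = 1 \frac{1}{-4} + \frac{2}{2} = 1 \left(- \frac{1}{4}\right) + 2 \cdot \frac{1}{2} = - \frac{1}{4} + 1 = \frac{3}{4} \approx 0.75$)
$D{\left(K \right)} = 30$
$15 D{\left(C \right)} = 15 \cdot 30 = 450$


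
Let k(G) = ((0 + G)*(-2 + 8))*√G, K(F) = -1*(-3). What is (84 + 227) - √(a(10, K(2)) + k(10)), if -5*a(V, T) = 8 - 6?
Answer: 311 - √(-10 + 1500*√10)/5 ≈ 297.24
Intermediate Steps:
K(F) = 3
k(G) = 6*G^(3/2) (k(G) = (G*6)*√G = (6*G)*√G = 6*G^(3/2))
a(V, T) = -⅖ (a(V, T) = -(8 - 6)/5 = -⅕*2 = -⅖)
(84 + 227) - √(a(10, K(2)) + k(10)) = (84 + 227) - √(-⅖ + 6*10^(3/2)) = 311 - √(-⅖ + 6*(10*√10)) = 311 - √(-⅖ + 60*√10)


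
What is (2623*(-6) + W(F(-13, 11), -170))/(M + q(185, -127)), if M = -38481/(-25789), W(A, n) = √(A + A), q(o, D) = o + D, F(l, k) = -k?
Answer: -405867282/1534243 + 25789*I*√22/1534243 ≈ -264.54 + 0.078841*I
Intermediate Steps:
q(o, D) = D + o
W(A, n) = √2*√A (W(A, n) = √(2*A) = √2*√A)
M = 38481/25789 (M = -38481*(-1/25789) = 38481/25789 ≈ 1.4921)
(2623*(-6) + W(F(-13, 11), -170))/(M + q(185, -127)) = (2623*(-6) + √2*√(-1*11))/(38481/25789 + (-127 + 185)) = (-15738 + √2*√(-11))/(38481/25789 + 58) = (-15738 + √2*(I*√11))/(1534243/25789) = (-15738 + I*√22)*(25789/1534243) = -405867282/1534243 + 25789*I*√22/1534243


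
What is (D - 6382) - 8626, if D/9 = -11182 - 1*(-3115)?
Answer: -87611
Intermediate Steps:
D = -72603 (D = 9*(-11182 - 1*(-3115)) = 9*(-11182 + 3115) = 9*(-8067) = -72603)
(D - 6382) - 8626 = (-72603 - 6382) - 8626 = -78985 - 8626 = -87611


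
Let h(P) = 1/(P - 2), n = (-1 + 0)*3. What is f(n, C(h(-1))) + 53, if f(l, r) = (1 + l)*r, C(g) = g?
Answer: 161/3 ≈ 53.667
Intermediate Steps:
n = -3 (n = -1*3 = -3)
h(P) = 1/(-2 + P)
f(l, r) = r*(1 + l)
f(n, C(h(-1))) + 53 = (1 - 3)/(-2 - 1) + 53 = -2/(-3) + 53 = -1/3*(-2) + 53 = 2/3 + 53 = 161/3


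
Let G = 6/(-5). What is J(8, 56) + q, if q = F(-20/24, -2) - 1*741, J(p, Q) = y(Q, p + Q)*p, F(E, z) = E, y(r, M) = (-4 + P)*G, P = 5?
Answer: -22543/30 ≈ -751.43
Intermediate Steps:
G = -6/5 (G = 6*(-⅕) = -6/5 ≈ -1.2000)
y(r, M) = -6/5 (y(r, M) = (-4 + 5)*(-6/5) = 1*(-6/5) = -6/5)
J(p, Q) = -6*p/5
q = -4451/6 (q = -20/24 - 1*741 = -20*1/24 - 741 = -⅚ - 741 = -4451/6 ≈ -741.83)
J(8, 56) + q = -6/5*8 - 4451/6 = -48/5 - 4451/6 = -22543/30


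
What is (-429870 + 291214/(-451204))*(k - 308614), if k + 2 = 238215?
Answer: 6827466264906147/225602 ≈ 3.0263e+10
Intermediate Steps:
k = 238213 (k = -2 + 238215 = 238213)
(-429870 + 291214/(-451204))*(k - 308614) = (-429870 + 291214/(-451204))*(238213 - 308614) = (-429870 + 291214*(-1/451204))*(-70401) = (-429870 - 145607/225602)*(-70401) = -96979677347/225602*(-70401) = 6827466264906147/225602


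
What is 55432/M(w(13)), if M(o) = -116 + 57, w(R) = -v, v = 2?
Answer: -55432/59 ≈ -939.53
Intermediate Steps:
w(R) = -2 (w(R) = -1*2 = -2)
M(o) = -59
55432/M(w(13)) = 55432/(-59) = 55432*(-1/59) = -55432/59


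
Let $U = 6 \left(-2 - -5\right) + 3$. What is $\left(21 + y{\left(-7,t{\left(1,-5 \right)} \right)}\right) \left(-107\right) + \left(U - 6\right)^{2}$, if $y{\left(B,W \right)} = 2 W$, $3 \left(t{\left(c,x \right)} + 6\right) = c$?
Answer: $- \frac{2428}{3} \approx -809.33$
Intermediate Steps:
$t{\left(c,x \right)} = -6 + \frac{c}{3}$
$U = 21$ ($U = 6 \left(-2 + 5\right) + 3 = 6 \cdot 3 + 3 = 18 + 3 = 21$)
$\left(21 + y{\left(-7,t{\left(1,-5 \right)} \right)}\right) \left(-107\right) + \left(U - 6\right)^{2} = \left(21 + 2 \left(-6 + \frac{1}{3} \cdot 1\right)\right) \left(-107\right) + \left(21 - 6\right)^{2} = \left(21 + 2 \left(-6 + \frac{1}{3}\right)\right) \left(-107\right) + 15^{2} = \left(21 + 2 \left(- \frac{17}{3}\right)\right) \left(-107\right) + 225 = \left(21 - \frac{34}{3}\right) \left(-107\right) + 225 = \frac{29}{3} \left(-107\right) + 225 = - \frac{3103}{3} + 225 = - \frac{2428}{3}$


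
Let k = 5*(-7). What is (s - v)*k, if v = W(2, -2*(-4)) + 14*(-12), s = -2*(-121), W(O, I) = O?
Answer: -14280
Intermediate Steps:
k = -35
s = 242
v = -166 (v = 2 + 14*(-12) = 2 - 168 = -166)
(s - v)*k = (242 - 1*(-166))*(-35) = (242 + 166)*(-35) = 408*(-35) = -14280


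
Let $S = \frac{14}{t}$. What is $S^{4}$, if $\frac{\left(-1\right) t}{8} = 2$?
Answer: $\frac{2401}{4096} \approx 0.58618$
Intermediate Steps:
$t = -16$ ($t = \left(-8\right) 2 = -16$)
$S = - \frac{7}{8}$ ($S = \frac{14}{-16} = 14 \left(- \frac{1}{16}\right) = - \frac{7}{8} \approx -0.875$)
$S^{4} = \left(- \frac{7}{8}\right)^{4} = \frac{2401}{4096}$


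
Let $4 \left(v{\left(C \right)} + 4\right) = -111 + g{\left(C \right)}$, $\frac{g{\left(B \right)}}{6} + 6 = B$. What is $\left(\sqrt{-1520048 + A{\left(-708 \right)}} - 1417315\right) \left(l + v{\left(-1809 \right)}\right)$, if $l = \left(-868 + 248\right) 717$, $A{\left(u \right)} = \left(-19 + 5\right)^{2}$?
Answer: $\frac{2535827399755}{4} - \frac{1789177 i \sqrt{379963}}{2} \approx 6.3396 \cdot 10^{11} - 5.5143 \cdot 10^{8} i$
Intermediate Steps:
$A{\left(u \right)} = 196$ ($A{\left(u \right)} = \left(-14\right)^{2} = 196$)
$g{\left(B \right)} = -36 + 6 B$
$l = -444540$ ($l = \left(-620\right) 717 = -444540$)
$v{\left(C \right)} = - \frac{163}{4} + \frac{3 C}{2}$ ($v{\left(C \right)} = -4 + \frac{-111 + \left(-36 + 6 C\right)}{4} = -4 + \frac{-147 + 6 C}{4} = -4 + \left(- \frac{147}{4} + \frac{3 C}{2}\right) = - \frac{163}{4} + \frac{3 C}{2}$)
$\left(\sqrt{-1520048 + A{\left(-708 \right)}} - 1417315\right) \left(l + v{\left(-1809 \right)}\right) = \left(\sqrt{-1520048 + 196} - 1417315\right) \left(-444540 + \left(- \frac{163}{4} + \frac{3}{2} \left(-1809\right)\right)\right) = \left(\sqrt{-1519852} - 1417315\right) \left(-444540 - \frac{11017}{4}\right) = \left(2 i \sqrt{379963} - 1417315\right) \left(-444540 - \frac{11017}{4}\right) = \left(-1417315 + 2 i \sqrt{379963}\right) \left(- \frac{1789177}{4}\right) = \frac{2535827399755}{4} - \frac{1789177 i \sqrt{379963}}{2}$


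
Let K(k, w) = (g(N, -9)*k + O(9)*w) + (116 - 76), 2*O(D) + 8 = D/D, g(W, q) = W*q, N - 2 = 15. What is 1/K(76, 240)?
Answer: -1/12428 ≈ -8.0463e-5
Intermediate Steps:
N = 17 (N = 2 + 15 = 17)
O(D) = -7/2 (O(D) = -4 + (D/D)/2 = -4 + (½)*1 = -4 + ½ = -7/2)
K(k, w) = 40 - 153*k - 7*w/2 (K(k, w) = ((17*(-9))*k - 7*w/2) + (116 - 76) = (-153*k - 7*w/2) + 40 = 40 - 153*k - 7*w/2)
1/K(76, 240) = 1/(40 - 153*76 - 7/2*240) = 1/(40 - 11628 - 840) = 1/(-12428) = -1/12428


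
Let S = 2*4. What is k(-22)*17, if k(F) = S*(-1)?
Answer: -136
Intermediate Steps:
S = 8
k(F) = -8 (k(F) = 8*(-1) = -8)
k(-22)*17 = -8*17 = -136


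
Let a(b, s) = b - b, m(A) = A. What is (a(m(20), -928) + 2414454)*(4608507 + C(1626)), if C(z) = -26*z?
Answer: 11024954702874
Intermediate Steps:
a(b, s) = 0
(a(m(20), -928) + 2414454)*(4608507 + C(1626)) = (0 + 2414454)*(4608507 - 26*1626) = 2414454*(4608507 - 42276) = 2414454*4566231 = 11024954702874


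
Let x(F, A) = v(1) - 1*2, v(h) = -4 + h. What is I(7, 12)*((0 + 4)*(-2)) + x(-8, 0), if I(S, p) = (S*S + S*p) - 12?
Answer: -973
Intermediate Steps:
x(F, A) = -5 (x(F, A) = (-4 + 1) - 1*2 = -3 - 2 = -5)
I(S, p) = -12 + S² + S*p (I(S, p) = (S² + S*p) - 12 = -12 + S² + S*p)
I(7, 12)*((0 + 4)*(-2)) + x(-8, 0) = (-12 + 7² + 7*12)*((0 + 4)*(-2)) - 5 = (-12 + 49 + 84)*(4*(-2)) - 5 = 121*(-8) - 5 = -968 - 5 = -973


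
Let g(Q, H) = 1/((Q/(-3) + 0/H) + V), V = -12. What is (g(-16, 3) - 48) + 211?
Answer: 3257/20 ≈ 162.85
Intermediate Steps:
g(Q, H) = 1/(-12 - Q/3) (g(Q, H) = 1/((Q/(-3) + 0/H) - 12) = 1/((Q*(-⅓) + 0) - 12) = 1/((-Q/3 + 0) - 12) = 1/(-Q/3 - 12) = 1/(-12 - Q/3))
(g(-16, 3) - 48) + 211 = (-3/(36 - 16) - 48) + 211 = (-3/20 - 48) + 211 = -963/20 + 211 = 3257/20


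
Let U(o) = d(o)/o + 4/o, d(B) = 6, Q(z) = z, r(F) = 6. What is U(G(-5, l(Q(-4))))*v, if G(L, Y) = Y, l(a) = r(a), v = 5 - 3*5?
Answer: -50/3 ≈ -16.667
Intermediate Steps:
v = -10 (v = 5 - 15 = -10)
l(a) = 6
U(o) = 10/o (U(o) = 6/o + 4/o = 10/o)
U(G(-5, l(Q(-4))))*v = (10/6)*(-10) = (10*(1/6))*(-10) = (5/3)*(-10) = -50/3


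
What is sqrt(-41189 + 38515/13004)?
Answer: 3*I*sqrt(193464568499)/6502 ≈ 202.94*I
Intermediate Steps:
sqrt(-41189 + 38515/13004) = sqrt(-535583241/13004) = 3*I*sqrt(193464568499)/6502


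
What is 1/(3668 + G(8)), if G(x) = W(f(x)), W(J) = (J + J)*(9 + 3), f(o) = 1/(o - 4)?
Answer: 1/3674 ≈ 0.00027218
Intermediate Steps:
f(o) = 1/(-4 + o)
W(J) = 24*J (W(J) = (2*J)*12 = 24*J)
G(x) = 24/(-4 + x)
1/(3668 + G(8)) = 1/(3668 + 24/(-4 + 8)) = 1/(3668 + 24/4) = 1/(3668 + 24*(¼)) = 1/(3668 + 6) = 1/3674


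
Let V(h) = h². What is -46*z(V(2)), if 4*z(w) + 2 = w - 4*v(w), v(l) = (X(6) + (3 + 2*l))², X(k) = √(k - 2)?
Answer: 7751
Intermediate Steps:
X(k) = √(-2 + k)
v(l) = (5 + 2*l)² (v(l) = (√(-2 + 6) + (3 + 2*l))² = (√4 + (3 + 2*l))² = (2 + (3 + 2*l))² = (5 + 2*l)²)
z(w) = -½ - (5 + 2*w)² + w/4 (z(w) = -½ + (w - 4*(5 + 2*w)²)/4 = -½ + (-(5 + 2*w)² + w/4) = -½ - (5 + 2*w)² + w/4)
-46*z(V(2)) = -46*(-½ - (5 + 2*2²)² + (¼)*2²) = -46*(-½ - (5 + 2*4)² + (¼)*4) = -46*(-½ - (5 + 8)² + 1) = -46*(-½ - 1*13² + 1) = -46*(-½ - 1*169 + 1) = -46*(-½ - 169 + 1) = -46*(-337/2) = 7751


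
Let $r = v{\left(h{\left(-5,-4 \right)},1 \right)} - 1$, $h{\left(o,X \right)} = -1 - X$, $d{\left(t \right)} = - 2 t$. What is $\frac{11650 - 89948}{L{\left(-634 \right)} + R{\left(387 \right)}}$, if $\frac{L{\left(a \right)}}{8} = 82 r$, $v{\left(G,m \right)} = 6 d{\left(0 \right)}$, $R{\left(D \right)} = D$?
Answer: $\frac{78298}{269} \approx 291.07$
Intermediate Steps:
$v{\left(G,m \right)} = 0$ ($v{\left(G,m \right)} = 6 \left(\left(-2\right) 0\right) = 6 \cdot 0 = 0$)
$r = -1$ ($r = 0 - 1 = -1$)
$L{\left(a \right)} = -656$ ($L{\left(a \right)} = 8 \cdot 82 \left(-1\right) = 8 \left(-82\right) = -656$)
$\frac{11650 - 89948}{L{\left(-634 \right)} + R{\left(387 \right)}} = \frac{11650 - 89948}{-656 + 387} = - \frac{78298}{-269} = \left(-78298\right) \left(- \frac{1}{269}\right) = \frac{78298}{269}$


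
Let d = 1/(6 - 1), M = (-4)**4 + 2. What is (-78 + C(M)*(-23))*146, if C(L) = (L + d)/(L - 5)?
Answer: -814826/55 ≈ -14815.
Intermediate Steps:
M = 258 (M = 256 + 2 = 258)
d = 1/5 ≈ 0.20000
C(L) = (1/5 + L)/(-5 + L) (C(L) = (L + 1/5)/(L - 5) = (1/5 + L)/(-5 + L))
(-78 + C(M)*(-23))*146 = (-78 + ((1/5 + 258)/(-5 + 258))*(-23))*146 = (-78 + ((1291/5)/253)*(-23))*146 = (-78 + ((1/253)*(1291/5))*(-23))*146 = (-78 + (1291/1265)*(-23))*146 = (-78 - 1291/55)*146 = -5581/55*146 = -814826/55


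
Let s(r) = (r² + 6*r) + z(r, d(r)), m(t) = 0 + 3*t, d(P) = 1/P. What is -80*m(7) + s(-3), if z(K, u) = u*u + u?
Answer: -15203/9 ≈ -1689.2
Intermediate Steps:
m(t) = 3*t
z(K, u) = u + u² (z(K, u) = u² + u = u + u²)
s(r) = r² + 6*r + (1 + 1/r)/r (s(r) = (r² + 6*r) + (1 + 1/r)/r = r² + 6*r + (1 + 1/r)/r)
-80*m(7) + s(-3) = -240*7 + (1 - 3 + (-3)³*(6 - 3))/(-3)² = -80*21 + (1 - 3 - 27*3)/9 = -1680 + (1 - 3 - 81)/9 = -1680 + (⅑)*(-83) = -1680 - 83/9 = -15203/9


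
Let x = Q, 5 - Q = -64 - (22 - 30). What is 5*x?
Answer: 305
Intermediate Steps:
Q = 61 (Q = 5 - (-64 - (22 - 30)) = 5 - (-64 - 1*(-8)) = 5 - (-64 + 8) = 5 - 1*(-56) = 5 + 56 = 61)
x = 61
5*x = 5*61 = 305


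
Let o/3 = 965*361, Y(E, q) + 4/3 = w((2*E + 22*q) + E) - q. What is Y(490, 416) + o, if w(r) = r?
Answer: 3165899/3 ≈ 1.0553e+6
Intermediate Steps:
Y(E, q) = -4/3 + 3*E + 21*q (Y(E, q) = -4/3 + (((2*E + 22*q) + E) - q) = -4/3 + ((3*E + 22*q) - q) = -4/3 + (3*E + 21*q) = -4/3 + 3*E + 21*q)
o = 1045095 (o = 3*(965*361) = 3*348365 = 1045095)
Y(490, 416) + o = (-4/3 + 3*490 + 21*416) + 1045095 = (-4/3 + 1470 + 8736) + 1045095 = 30614/3 + 1045095 = 3165899/3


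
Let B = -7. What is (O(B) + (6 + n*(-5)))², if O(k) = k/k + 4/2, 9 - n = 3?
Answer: 441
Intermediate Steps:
n = 6 (n = 9 - 1*3 = 9 - 3 = 6)
O(k) = 3 (O(k) = 1 + 4*(½) = 1 + 2 = 3)
(O(B) + (6 + n*(-5)))² = (3 + (6 + 6*(-5)))² = (3 + (6 - 30))² = (3 - 24)² = (-21)² = 441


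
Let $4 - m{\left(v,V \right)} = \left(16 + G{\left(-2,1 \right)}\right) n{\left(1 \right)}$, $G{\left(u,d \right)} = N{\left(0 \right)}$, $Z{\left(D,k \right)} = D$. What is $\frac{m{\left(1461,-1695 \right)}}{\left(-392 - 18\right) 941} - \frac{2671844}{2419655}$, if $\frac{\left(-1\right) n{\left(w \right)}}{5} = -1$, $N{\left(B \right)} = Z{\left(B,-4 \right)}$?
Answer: $- \frac{14723431998}{13336101365} \approx -1.104$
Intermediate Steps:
$N{\left(B \right)} = B$
$n{\left(w \right)} = 5$ ($n{\left(w \right)} = \left(-5\right) \left(-1\right) = 5$)
$G{\left(u,d \right)} = 0$
$m{\left(v,V \right)} = -76$ ($m{\left(v,V \right)} = 4 - \left(16 + 0\right) 5 = 4 - 16 \cdot 5 = 4 - 80 = -76$)
$\frac{m{\left(1461,-1695 \right)}}{\left(-392 - 18\right) 941} - \frac{2671844}{2419655} = - \frac{76}{\left(-392 - 18\right) 941} - \frac{2671844}{2419655} = - \frac{76}{\left(-410\right) 941} - \frac{381692}{345665} = - \frac{76}{-385810} - \frac{381692}{345665} = \left(-76\right) \left(- \frac{1}{385810}\right) - \frac{381692}{345665} = \frac{38}{192905} - \frac{381692}{345665} = - \frac{14723431998}{13336101365}$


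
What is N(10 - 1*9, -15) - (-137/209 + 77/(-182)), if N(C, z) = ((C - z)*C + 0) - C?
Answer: 87371/5434 ≈ 16.079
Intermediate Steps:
N(C, z) = -C + C*(C - z) (N(C, z) = (C*(C - z) + 0) - C = C*(C - z) - C = -C + C*(C - z))
N(10 - 1*9, -15) - (-137/209 + 77/(-182)) = (10 - 1*9)*(-1 + (10 - 1*9) - 1*(-15)) - (-137/209 + 77/(-182)) = (10 - 9)*(-1 + (10 - 9) + 15) - (-137*1/209 + 77*(-1/182)) = 1*(-1 + 1 + 15) - (-137/209 - 11/26) = 1*15 - 1*(-5861/5434) = 15 + 5861/5434 = 87371/5434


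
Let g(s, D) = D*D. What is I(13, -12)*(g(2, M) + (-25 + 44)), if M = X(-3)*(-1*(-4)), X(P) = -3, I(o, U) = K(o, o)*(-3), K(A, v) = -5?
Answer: 2445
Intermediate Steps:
I(o, U) = 15 (I(o, U) = -5*(-3) = 15)
M = -12 (M = -(-3)*(-4) = -3*4 = -12)
g(s, D) = D**2
I(13, -12)*(g(2, M) + (-25 + 44)) = 15*((-12)**2 + (-25 + 44)) = 15*(144 + 19) = 15*163 = 2445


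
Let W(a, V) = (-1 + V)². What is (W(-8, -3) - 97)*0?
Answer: 0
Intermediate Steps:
(W(-8, -3) - 97)*0 = ((-1 - 3)² - 97)*0 = ((-4)² - 97)*0 = (16 - 97)*0 = -81*0 = 0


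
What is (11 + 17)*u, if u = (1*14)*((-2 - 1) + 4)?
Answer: 392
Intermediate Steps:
u = 14 (u = 14*(-3 + 4) = 14*1 = 14)
(11 + 17)*u = (11 + 17)*14 = 28*14 = 392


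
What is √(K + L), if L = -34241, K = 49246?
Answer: √15005 ≈ 122.49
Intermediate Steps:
√(K + L) = √(49246 - 34241) = √15005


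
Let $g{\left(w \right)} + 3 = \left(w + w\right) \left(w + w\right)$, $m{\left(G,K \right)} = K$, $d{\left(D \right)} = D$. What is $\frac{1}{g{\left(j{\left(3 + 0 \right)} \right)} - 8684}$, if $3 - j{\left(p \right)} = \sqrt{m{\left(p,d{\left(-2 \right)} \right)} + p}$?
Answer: $- \frac{1}{8671} \approx -0.00011533$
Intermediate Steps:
$j{\left(p \right)} = 3 - \sqrt{-2 + p}$
$g{\left(w \right)} = -3 + 4 w^{2}$ ($g{\left(w \right)} = -3 + \left(w + w\right) \left(w + w\right) = -3 + 2 w 2 w = -3 + 4 w^{2}$)
$\frac{1}{g{\left(j{\left(3 + 0 \right)} \right)} - 8684} = \frac{1}{\left(-3 + 4 \left(3 - \sqrt{-2 + \left(3 + 0\right)}\right)^{2}\right) - 8684} = \frac{1}{\left(-3 + 4 \left(3 - \sqrt{-2 + 3}\right)^{2}\right) - 8684} = \frac{1}{\left(-3 + 4 \left(3 - \sqrt{1}\right)^{2}\right) - 8684} = \frac{1}{\left(-3 + 4 \left(3 - 1\right)^{2}\right) - 8684} = \frac{1}{\left(-3 + 4 \cdot 2^{2}\right) - 8684} = \frac{1}{\left(-3 + 4 \cdot 4\right) - 8684} = \frac{1}{\left(-3 + 16\right) - 8684} = \frac{1}{13 - 8684} = \frac{1}{-8671} = - \frac{1}{8671}$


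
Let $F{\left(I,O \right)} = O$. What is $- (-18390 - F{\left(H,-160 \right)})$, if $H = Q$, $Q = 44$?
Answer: $18230$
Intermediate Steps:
$H = 44$
$- (-18390 - F{\left(H,-160 \right)}) = - (-18390 - -160) = - (-18390 + 160) = \left(-1\right) \left(-18230\right) = 18230$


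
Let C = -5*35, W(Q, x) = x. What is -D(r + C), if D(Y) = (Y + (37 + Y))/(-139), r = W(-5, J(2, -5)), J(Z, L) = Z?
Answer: -309/139 ≈ -2.2230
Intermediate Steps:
C = -175
r = 2
D(Y) = -37/139 - 2*Y/139 (D(Y) = (37 + 2*Y)*(-1/139) = -37/139 - 2*Y/139)
-D(r + C) = -(-37/139 - 2*(2 - 175)/139) = -(-37/139 - 2/139*(-173)) = -(-37/139 + 346/139) = -1*309/139 = -309/139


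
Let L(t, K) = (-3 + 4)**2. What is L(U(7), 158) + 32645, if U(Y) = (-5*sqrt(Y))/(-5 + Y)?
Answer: 32646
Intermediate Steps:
U(Y) = -5*sqrt(Y)/(-5 + Y)
L(t, K) = 1 (L(t, K) = 1**2 = 1)
L(U(7), 158) + 32645 = 1 + 32645 = 32646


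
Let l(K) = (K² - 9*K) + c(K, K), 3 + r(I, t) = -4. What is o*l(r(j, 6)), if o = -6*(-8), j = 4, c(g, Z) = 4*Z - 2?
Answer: 3936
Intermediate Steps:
c(g, Z) = -2 + 4*Z
o = 48
r(I, t) = -7 (r(I, t) = -3 - 4 = -7)
l(K) = -2 + K² - 5*K (l(K) = (K² - 9*K) + (-2 + 4*K) = -2 + K² - 5*K)
o*l(r(j, 6)) = 48*(-2 + (-7)² - 5*(-7)) = 48*(-2 + 49 + 35) = 48*82 = 3936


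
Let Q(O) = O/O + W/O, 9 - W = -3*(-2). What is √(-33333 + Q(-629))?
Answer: I*√13187507699/629 ≈ 182.57*I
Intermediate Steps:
W = 3 (W = 9 - (-3)*(-2) = 9 - 1*6 = 9 - 6 = 3)
Q(O) = 1 + 3/O (Q(O) = O/O + 3/O = 1 + 3/O)
√(-33333 + Q(-629)) = √(-33333 + (3 - 629)/(-629)) = √(-33333 - 1/629*(-626)) = √(-33333 + 626/629) = √(-20965831/629) = I*√13187507699/629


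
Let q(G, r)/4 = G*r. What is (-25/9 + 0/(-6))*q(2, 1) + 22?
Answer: -2/9 ≈ -0.22222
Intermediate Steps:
q(G, r) = 4*G*r (q(G, r) = 4*(G*r) = 4*G*r)
(-25/9 + 0/(-6))*q(2, 1) + 22 = (-25/9 + 0/(-6))*(4*2*1) + 22 = (-25*⅑ + 0*(-⅙))*8 + 22 = (-25/9 + 0)*8 + 22 = -25/9*8 + 22 = -200/9 + 22 = -2/9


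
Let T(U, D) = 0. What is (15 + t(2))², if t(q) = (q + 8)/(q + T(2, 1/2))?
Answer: 400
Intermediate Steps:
t(q) = (8 + q)/q (t(q) = (q + 8)/(q + 0) = (8 + q)/q)
(15 + t(2))² = (15 + (8 + 2)/2)² = (15 + (½)*10)² = (15 + 5)² = 20² = 400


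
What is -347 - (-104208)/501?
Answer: -139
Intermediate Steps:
-347 - (-104208)/501 = -347 - 334*(-104/167) = -347 + 208 = -139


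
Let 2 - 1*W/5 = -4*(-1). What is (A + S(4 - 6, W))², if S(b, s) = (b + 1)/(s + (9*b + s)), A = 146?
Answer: 30791401/1444 ≈ 21324.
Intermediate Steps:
W = -10 (W = 10 - (-20)*(-1) = 10 - 5*4 = 10 - 20 = -10)
S(b, s) = (1 + b)/(2*s + 9*b) (S(b, s) = (1 + b)/(s + (s + 9*b)) = (1 + b)/(2*s + 9*b))
(A + S(4 - 6, W))² = (146 + (1 + (4 - 6))/(2*(-10) + 9*(4 - 6)))² = (146 + (1 - 2)/(-20 + 9*(-2)))² = (146 - 1/(-20 - 18))² = (146 - 1/(-38))² = (146 - 1/38*(-1))² = (146 + 1/38)² = (5549/38)² = 30791401/1444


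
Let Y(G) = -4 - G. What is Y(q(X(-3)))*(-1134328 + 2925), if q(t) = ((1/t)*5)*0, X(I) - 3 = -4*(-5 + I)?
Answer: 4525612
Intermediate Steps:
X(I) = 23 - 4*I (X(I) = 3 - 4*(-5 + I) = 3 + (20 - 4*I) = 23 - 4*I)
q(t) = 0 (q(t) = (5/t)*0 = 0)
Y(q(X(-3)))*(-1134328 + 2925) = (-4 - 1*0)*(-1134328 + 2925) = (-4 + 0)*(-1131403) = -4*(-1131403) = 4525612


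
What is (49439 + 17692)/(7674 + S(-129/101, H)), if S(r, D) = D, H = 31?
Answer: 67131/7705 ≈ 8.7126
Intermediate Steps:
(49439 + 17692)/(7674 + S(-129/101, H)) = (49439 + 17692)/(7674 + 31) = 67131/7705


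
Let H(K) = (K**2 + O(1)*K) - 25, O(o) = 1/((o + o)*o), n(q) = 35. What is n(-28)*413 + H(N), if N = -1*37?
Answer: 31561/2 ≈ 15781.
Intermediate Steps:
N = -37
O(o) = 1/(2*o**2) (O(o) = 1/(((2*o))*o) = (1/(2*o))/o = 1/(2*o**2))
H(K) = -25 + K**2 + K/2 (H(K) = (K**2 + ((1/2)/1**2)*K) - 25 = (K**2 + ((1/2)*1)*K) - 25 = (K**2 + K/2) - 25 = -25 + K**2 + K/2)
n(-28)*413 + H(N) = 35*413 + (-25 + (-37)**2 + (1/2)*(-37)) = 14455 + (-25 + 1369 - 37/2) = 14455 + 2651/2 = 31561/2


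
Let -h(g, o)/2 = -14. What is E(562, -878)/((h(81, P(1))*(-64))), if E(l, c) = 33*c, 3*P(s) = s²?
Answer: 14487/896 ≈ 16.169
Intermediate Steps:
P(s) = s²/3
h(g, o) = 28 (h(g, o) = -2*(-14) = 28)
E(562, -878)/((h(81, P(1))*(-64))) = (33*(-878))/((28*(-64))) = -28974/(-1792) = -28974*(-1/1792) = 14487/896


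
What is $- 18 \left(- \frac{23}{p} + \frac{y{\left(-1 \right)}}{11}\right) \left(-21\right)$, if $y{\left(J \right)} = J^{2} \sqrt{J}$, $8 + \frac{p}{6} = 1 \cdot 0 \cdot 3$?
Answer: $\frac{1449}{8} + \frac{378 i}{11} \approx 181.13 + 34.364 i$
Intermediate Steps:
$p = -48$ ($p = -48 + 6 \cdot 1 \cdot 0 \cdot 3 = -48 + 6 \cdot 0 \cdot 3 = -48 + 6 \cdot 0 = -48 + 0 = -48$)
$y{\left(J \right)} = J^{\frac{5}{2}}$
$- 18 \left(- \frac{23}{p} + \frac{y{\left(-1 \right)}}{11}\right) \left(-21\right) = - 18 \left(- \frac{23}{-48} + \frac{\left(-1\right)^{\frac{5}{2}}}{11}\right) \left(-21\right) = - 18 \left(\left(-23\right) \left(- \frac{1}{48}\right) + i \frac{1}{11}\right) \left(-21\right) = - 18 \left(\frac{23}{48} + \frac{i}{11}\right) \left(-21\right) = \left(- \frac{69}{8} - \frac{18 i}{11}\right) \left(-21\right) = \frac{1449}{8} + \frac{378 i}{11}$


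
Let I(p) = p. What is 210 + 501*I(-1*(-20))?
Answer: 10230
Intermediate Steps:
210 + 501*I(-1*(-20)) = 210 + 501*(-1*(-20)) = 210 + 501*20 = 210 + 10020 = 10230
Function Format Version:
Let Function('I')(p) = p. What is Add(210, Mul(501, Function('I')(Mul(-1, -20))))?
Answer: 10230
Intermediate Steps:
Add(210, Mul(501, Function('I')(Mul(-1, -20)))) = Add(210, Mul(501, Mul(-1, -20))) = Add(210, Mul(501, 20)) = Add(210, 10020) = 10230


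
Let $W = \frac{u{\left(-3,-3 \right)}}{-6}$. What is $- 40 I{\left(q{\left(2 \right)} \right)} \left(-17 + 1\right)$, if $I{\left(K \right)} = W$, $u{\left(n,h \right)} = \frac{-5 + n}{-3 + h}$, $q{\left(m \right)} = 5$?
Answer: $- \frac{1280}{9} \approx -142.22$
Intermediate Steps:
$u{\left(n,h \right)} = \frac{-5 + n}{-3 + h}$
$W = - \frac{2}{9}$ ($W = \frac{\frac{1}{-3 - 3} \left(-5 - 3\right)}{-6} = \frac{1}{-6} \left(-8\right) \left(- \frac{1}{6}\right) = \left(- \frac{1}{6}\right) \left(-8\right) \left(- \frac{1}{6}\right) = \frac{4}{3} \left(- \frac{1}{6}\right) = - \frac{2}{9} \approx -0.22222$)
$I{\left(K \right)} = - \frac{2}{9}$
$- 40 I{\left(q{\left(2 \right)} \right)} \left(-17 + 1\right) = \left(-40\right) \left(- \frac{2}{9}\right) \left(-17 + 1\right) = \frac{80}{9} \left(-16\right) = - \frac{1280}{9}$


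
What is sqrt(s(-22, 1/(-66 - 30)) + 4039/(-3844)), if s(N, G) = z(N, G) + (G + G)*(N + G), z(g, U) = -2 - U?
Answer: I*sqrt(22865566)/2976 ≈ 1.6068*I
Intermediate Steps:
s(N, G) = -2 - G + 2*G*(G + N) (s(N, G) = (-2 - G) + (G + G)*(N + G) = (-2 - G) + (2*G)*(G + N) = (-2 - G) + 2*G*(G + N) = -2 - G + 2*G*(G + N))
sqrt(s(-22, 1/(-66 - 30)) + 4039/(-3844)) = sqrt((-2 - 1/(-66 - 30) + 2*(1/(-66 - 30))**2 + 2*(-22)/(-66 - 30)) + 4039/(-3844)) = sqrt((-2 - 1/(-96) + 2*(1/(-96))**2 + 2*(-22)/(-96)) + 4039*(-1/3844)) = sqrt((-2 - 1*(-1/96) + 2*(-1/96)**2 + 2*(-1/96)*(-22)) - 4039/3844) = sqrt((-2 + 1/96 + 2*(1/9216) + 11/24) - 4039/3844) = sqrt((-2 + 1/96 + 1/4608 + 11/24) - 4039/3844) = sqrt(-7055/4608 - 4039/3844) = sqrt(-11432783/4428288) = I*sqrt(22865566)/2976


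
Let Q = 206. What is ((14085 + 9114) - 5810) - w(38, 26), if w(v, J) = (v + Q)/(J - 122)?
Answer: 417397/24 ≈ 17392.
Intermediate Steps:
w(v, J) = (206 + v)/(-122 + J) (w(v, J) = (v + 206)/(J - 122) = (206 + v)/(-122 + J))
((14085 + 9114) - 5810) - w(38, 26) = ((14085 + 9114) - 5810) - (206 + 38)/(-122 + 26) = (23199 - 5810) - 244/(-96) = 17389 - (-1)*244/96 = 17389 - 1*(-61/24) = 17389 + 61/24 = 417397/24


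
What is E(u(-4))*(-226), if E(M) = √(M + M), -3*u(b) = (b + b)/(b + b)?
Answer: -226*I*√6/3 ≈ -184.53*I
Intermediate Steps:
u(b) = -⅓ (u(b) = -(b + b)/(3*(b + b)) = -2*b/(3*(2*b)) = -2*b*1/(2*b)/3 = -⅓*1 = -⅓)
E(M) = √2*√M (E(M) = √(2*M) = √2*√M)
E(u(-4))*(-226) = (√2*√(-⅓))*(-226) = (√2*(I*√3/3))*(-226) = (I*√6/3)*(-226) = -226*I*√6/3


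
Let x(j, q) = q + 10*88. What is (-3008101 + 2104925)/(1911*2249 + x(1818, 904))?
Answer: -53128/252919 ≈ -0.21006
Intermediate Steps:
x(j, q) = 880 + q (x(j, q) = q + 880 = 880 + q)
(-3008101 + 2104925)/(1911*2249 + x(1818, 904)) = (-3008101 + 2104925)/(1911*2249 + (880 + 904)) = -903176/(4297839 + 1784) = -903176/4299623 = -903176*1/4299623 = -53128/252919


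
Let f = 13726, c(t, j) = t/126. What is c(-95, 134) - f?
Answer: -1729571/126 ≈ -13727.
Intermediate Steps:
c(t, j) = t/126 (c(t, j) = t*(1/126) = t/126)
c(-95, 134) - f = (1/126)*(-95) - 1*13726 = -95/126 - 13726 = -1729571/126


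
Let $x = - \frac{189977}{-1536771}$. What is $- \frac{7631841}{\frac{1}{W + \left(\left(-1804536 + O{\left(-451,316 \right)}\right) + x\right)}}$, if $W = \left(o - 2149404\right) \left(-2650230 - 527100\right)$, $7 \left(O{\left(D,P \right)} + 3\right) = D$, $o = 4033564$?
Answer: $\frac{23404396632457080936010765}{512257} \approx 4.5689 \cdot 10^{19}$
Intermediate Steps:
$O{\left(D,P \right)} = -3 + \frac{D}{7}$
$x = \frac{189977}{1536771}$ ($x = \left(-189977\right) \left(- \frac{1}{1536771}\right) = \frac{189977}{1536771} \approx 0.12362$)
$W = -5986598092800$ ($W = \left(4033564 - 2149404\right) \left(-2650230 - 527100\right) = 1884160 \left(-3177330\right) = -5986598092800$)
$- \frac{7631841}{\frac{1}{W + \left(\left(-1804536 + O{\left(-451,316 \right)}\right) + x\right)}} = - \frac{7631841}{\frac{1}{-5986598092800 + \left(\left(-1804536 + \left(-3 + \frac{1}{7} \left(-451\right)\right)\right) + \frac{189977}{1536771}\right)}} = - \frac{7631841}{\frac{1}{-5986598092800 + \left(\left(-1804536 - \frac{472}{7}\right) + \frac{189977}{1536771}\right)}} = - \frac{7631841}{\frac{1}{-5986598092800 + \left(- \frac{12632224}{7} + \frac{189977}{1536771}\right)}} = - \frac{7631841}{\frac{1}{-5986598092800 - \frac{19412834178865}{10757397}}} = - \frac{7631841}{\frac{1}{- \frac{64400231776526620465}{10757397}}} = - \frac{7631841}{- \frac{10757397}{64400231776526620465}} = \left(-7631841\right) \left(- \frac{64400231776526620465}{10757397}\right) = \frac{23404396632457080936010765}{512257}$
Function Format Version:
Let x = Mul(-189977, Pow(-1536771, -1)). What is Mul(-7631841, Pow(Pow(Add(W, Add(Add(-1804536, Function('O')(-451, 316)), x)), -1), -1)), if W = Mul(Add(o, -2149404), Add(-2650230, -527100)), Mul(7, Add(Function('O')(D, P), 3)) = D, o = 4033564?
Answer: Rational(23404396632457080936010765, 512257) ≈ 4.5689e+19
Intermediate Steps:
Function('O')(D, P) = Add(-3, Mul(Rational(1, 7), D))
x = Rational(189977, 1536771) (x = Mul(-189977, Rational(-1, 1536771)) = Rational(189977, 1536771) ≈ 0.12362)
W = -5986598092800 (W = Mul(Add(4033564, -2149404), Add(-2650230, -527100)) = Mul(1884160, -3177330) = -5986598092800)
Mul(-7631841, Pow(Pow(Add(W, Add(Add(-1804536, Function('O')(-451, 316)), x)), -1), -1)) = Mul(-7631841, Pow(Pow(Add(-5986598092800, Add(Add(-1804536, Add(-3, Mul(Rational(1, 7), -451))), Rational(189977, 1536771))), -1), -1)) = Mul(-7631841, Pow(Pow(Add(-5986598092800, Add(Add(-1804536, Add(-3, Rational(-451, 7))), Rational(189977, 1536771))), -1), -1)) = Mul(-7631841, Pow(Pow(Add(-5986598092800, Add(Add(-1804536, Rational(-472, 7)), Rational(189977, 1536771))), -1), -1)) = Mul(-7631841, Pow(Pow(Add(-5986598092800, Add(Rational(-12632224, 7), Rational(189977, 1536771))), -1), -1)) = Mul(-7631841, Pow(Pow(Add(-5986598092800, Rational(-19412834178865, 10757397)), -1), -1)) = Mul(-7631841, Pow(Pow(Rational(-64400231776526620465, 10757397), -1), -1)) = Mul(-7631841, Pow(Rational(-10757397, 64400231776526620465), -1)) = Mul(-7631841, Rational(-64400231776526620465, 10757397)) = Rational(23404396632457080936010765, 512257)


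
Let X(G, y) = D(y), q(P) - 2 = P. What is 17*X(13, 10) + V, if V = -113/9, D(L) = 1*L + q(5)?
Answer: 2488/9 ≈ 276.44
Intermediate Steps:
q(P) = 2 + P
D(L) = 7 + L (D(L) = 1*L + (2 + 5) = L + 7 = 7 + L)
X(G, y) = 7 + y
V = -113/9 (V = -113*⅑ = -113/9 ≈ -12.556)
17*X(13, 10) + V = 17*(7 + 10) - 113/9 = 17*17 - 113/9 = 289 - 113/9 = 2488/9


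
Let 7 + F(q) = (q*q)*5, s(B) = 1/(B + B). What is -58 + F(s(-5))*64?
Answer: -2514/5 ≈ -502.80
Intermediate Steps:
s(B) = 1/(2*B)
F(q) = -7 + 5*q² (F(q) = -7 + (q*q)*5 = -7 + q²*5 = -7 + 5*q²)
-58 + F(s(-5))*64 = -58 + (-7 + 5*((½)/(-5))²)*64 = -58 + (-7 + 5*((½)*(-⅕))²)*64 = -58 + (-7 + 5*(-⅒)²)*64 = -58 + (-7 + 5*(1/100))*64 = -58 + (-7 + 1/20)*64 = -58 - 139/20*64 = -58 - 2224/5 = -2514/5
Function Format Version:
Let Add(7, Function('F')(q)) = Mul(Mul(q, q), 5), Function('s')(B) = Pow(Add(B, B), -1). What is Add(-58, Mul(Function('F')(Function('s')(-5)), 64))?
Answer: Rational(-2514, 5) ≈ -502.80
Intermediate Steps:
Function('s')(B) = Mul(Rational(1, 2), Pow(B, -1)) (Function('s')(B) = Pow(Mul(2, B), -1) = Mul(Rational(1, 2), Pow(B, -1)))
Function('F')(q) = Add(-7, Mul(5, Pow(q, 2))) (Function('F')(q) = Add(-7, Mul(Mul(q, q), 5)) = Add(-7, Mul(Pow(q, 2), 5)) = Add(-7, Mul(5, Pow(q, 2))))
Add(-58, Mul(Function('F')(Function('s')(-5)), 64)) = Add(-58, Mul(Add(-7, Mul(5, Pow(Mul(Rational(1, 2), Pow(-5, -1)), 2))), 64)) = Add(-58, Mul(Add(-7, Mul(5, Pow(Mul(Rational(1, 2), Rational(-1, 5)), 2))), 64)) = Add(-58, Mul(Add(-7, Mul(5, Pow(Rational(-1, 10), 2))), 64)) = Add(-58, Mul(Add(-7, Mul(5, Rational(1, 100))), 64)) = Add(-58, Mul(Add(-7, Rational(1, 20)), 64)) = Add(-58, Mul(Rational(-139, 20), 64)) = Add(-58, Rational(-2224, 5)) = Rational(-2514, 5)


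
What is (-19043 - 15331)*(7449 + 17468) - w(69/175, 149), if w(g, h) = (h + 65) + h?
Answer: -856497321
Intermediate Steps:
w(g, h) = 65 + 2*h (w(g, h) = (65 + h) + h = 65 + 2*h)
(-19043 - 15331)*(7449 + 17468) - w(69/175, 149) = (-19043 - 15331)*(7449 + 17468) - (65 + 2*149) = -34374*24917 - (65 + 298) = -856496958 - 1*363 = -856496958 - 363 = -856497321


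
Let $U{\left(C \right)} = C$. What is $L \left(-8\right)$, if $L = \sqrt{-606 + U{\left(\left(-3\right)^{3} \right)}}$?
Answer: $- 8 i \sqrt{633} \approx - 201.28 i$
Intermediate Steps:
$L = i \sqrt{633}$ ($L = \sqrt{-606 + \left(-3\right)^{3}} = \sqrt{-606 - 27} = \sqrt{-633} = i \sqrt{633} \approx 25.159 i$)
$L \left(-8\right) = i \sqrt{633} \left(-8\right) = - 8 i \sqrt{633}$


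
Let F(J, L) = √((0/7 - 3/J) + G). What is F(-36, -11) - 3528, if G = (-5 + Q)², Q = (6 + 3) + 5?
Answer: -3528 + √2919/6 ≈ -3519.0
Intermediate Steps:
Q = 14 (Q = 9 + 5 = 14)
G = 81 (G = (-5 + 14)² = 9² = 81)
F(J, L) = √(81 - 3/J) (F(J, L) = √((0/7 - 3/J) + 81) = √((0*(⅐) - 3/J) + 81) = √((0 - 3/J) + 81) = √(-3/J + 81) = √(81 - 3/J))
F(-36, -11) - 3528 = √(81 - 3/(-36)) - 3528 = √(81 - 3*(-1/36)) - 3528 = √(81 + 1/12) - 3528 = √(973/12) - 3528 = √2919/6 - 3528 = -3528 + √2919/6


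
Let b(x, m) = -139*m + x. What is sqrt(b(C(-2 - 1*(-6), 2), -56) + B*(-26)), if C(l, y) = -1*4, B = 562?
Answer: 4*I*sqrt(427) ≈ 82.656*I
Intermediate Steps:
C(l, y) = -4
b(x, m) = x - 139*m
sqrt(b(C(-2 - 1*(-6), 2), -56) + B*(-26)) = sqrt((-4 - 139*(-56)) + 562*(-26)) = sqrt((-4 + 7784) - 14612) = sqrt(7780 - 14612) = sqrt(-6832) = 4*I*sqrt(427)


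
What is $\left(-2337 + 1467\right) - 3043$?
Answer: $-3913$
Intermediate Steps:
$\left(-2337 + 1467\right) - 3043 = -870 - 3043 = -3913$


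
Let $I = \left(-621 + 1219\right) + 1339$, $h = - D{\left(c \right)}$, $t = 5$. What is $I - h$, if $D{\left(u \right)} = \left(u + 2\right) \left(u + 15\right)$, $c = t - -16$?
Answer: $2765$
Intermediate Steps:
$c = 21$ ($c = 5 - -16 = 5 + 16 = 21$)
$D{\left(u \right)} = \left(2 + u\right) \left(15 + u\right)$
$h = -828$ ($h = - (30 + 21^{2} + 17 \cdot 21) = - (30 + 441 + 357) = \left(-1\right) 828 = -828$)
$I = 1937$ ($I = 598 + 1339 = 1937$)
$I - h = 1937 - -828 = 1937 + 828 = 2765$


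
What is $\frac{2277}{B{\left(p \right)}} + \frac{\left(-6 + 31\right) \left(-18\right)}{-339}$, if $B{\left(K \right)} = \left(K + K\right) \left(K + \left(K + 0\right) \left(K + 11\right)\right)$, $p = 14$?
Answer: $\frac{1786101}{1151696} \approx 1.5508$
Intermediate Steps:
$B{\left(K \right)} = 2 K \left(K + K \left(11 + K\right)\right)$
$\frac{2277}{B{\left(p \right)}} + \frac{\left(-6 + 31\right) \left(-18\right)}{-339} = \frac{2277}{2 \cdot 14^{2} \left(12 + 14\right)} + \frac{\left(-6 + 31\right) \left(-18\right)}{-339} = \frac{2277}{2 \cdot 196 \cdot 26} + 25 \left(-18\right) \left(- \frac{1}{339}\right) = \frac{2277}{10192} - - \frac{150}{113} = 2277 \cdot \frac{1}{10192} + \frac{150}{113} = \frac{2277}{10192} + \frac{150}{113} = \frac{1786101}{1151696}$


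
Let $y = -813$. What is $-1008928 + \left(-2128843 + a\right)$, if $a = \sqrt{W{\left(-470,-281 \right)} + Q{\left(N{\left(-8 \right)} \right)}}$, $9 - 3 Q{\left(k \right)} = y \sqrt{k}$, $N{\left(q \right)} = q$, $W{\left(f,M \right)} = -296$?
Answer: $-3137771 + \sqrt{-293 + 542 i \sqrt{2}} \approx -3.1378 \cdot 10^{6} + 23.597 i$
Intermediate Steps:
$Q{\left(k \right)} = 3 + 271 \sqrt{k}$ ($Q{\left(k \right)} = 3 - \frac{\left(-813\right) \sqrt{k}}{3} = 3 + 271 \sqrt{k}$)
$a = \sqrt{-293 + 542 i \sqrt{2}}$ ($a = \sqrt{-296 + \left(3 + 271 \sqrt{-8}\right)} = \sqrt{-296 + \left(3 + 271 \cdot 2 i \sqrt{2}\right)} = \sqrt{-296 + \left(3 + 542 i \sqrt{2}\right)} = \sqrt{-293 + 542 i \sqrt{2}} \approx 16.242 + 23.597 i$)
$-1008928 + \left(-2128843 + a\right) = -1008928 - \left(2128843 - \sqrt{-293 + 542 i \sqrt{2}}\right) = -3137771 + \sqrt{-293 + 542 i \sqrt{2}}$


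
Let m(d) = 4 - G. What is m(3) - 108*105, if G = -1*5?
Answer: -11331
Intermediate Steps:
G = -5
m(d) = 9 (m(d) = 4 - 1*(-5) = 4 + 5 = 9)
m(3) - 108*105 = 9 - 108*105 = 9 - 11340 = -11331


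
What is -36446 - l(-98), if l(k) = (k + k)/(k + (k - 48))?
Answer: -2223255/61 ≈ -36447.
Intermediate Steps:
l(k) = 2*k/(-48 + 2*k) (l(k) = (2*k)/(k + (-48 + k)) = (2*k)/(-48 + 2*k) = 2*k/(-48 + 2*k))
-36446 - l(-98) = -36446 - (-98)/(-24 - 98) = -36446 - (-98)/(-122) = -36446 - (-98)*(-1)/122 = -36446 - 1*49/61 = -36446 - 49/61 = -2223255/61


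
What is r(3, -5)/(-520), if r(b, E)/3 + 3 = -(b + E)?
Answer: 3/520 ≈ 0.0057692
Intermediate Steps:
r(b, E) = -9 - 3*E - 3*b (r(b, E) = -9 + 3*(-(b + E)) = -9 + 3*(-(E + b)) = -9 + 3*(-E - b) = -9 + (-3*E - 3*b) = -9 - 3*E - 3*b)
r(3, -5)/(-520) = (-9 - 3*(-5) - 3*3)/(-520) = (-9 + 15 - 9)*(-1/520) = -3*(-1/520) = 3/520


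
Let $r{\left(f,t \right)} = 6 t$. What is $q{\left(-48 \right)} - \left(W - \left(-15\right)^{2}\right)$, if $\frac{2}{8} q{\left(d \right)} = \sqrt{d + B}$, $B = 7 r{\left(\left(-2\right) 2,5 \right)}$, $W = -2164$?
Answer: $2389 + 36 \sqrt{2} \approx 2439.9$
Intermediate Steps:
$B = 210$ ($B = 7 \cdot 6 \cdot 5 = 7 \cdot 30 = 210$)
$q{\left(d \right)} = 4 \sqrt{210 + d}$ ($q{\left(d \right)} = 4 \sqrt{d + 210} = 4 \sqrt{210 + d}$)
$q{\left(-48 \right)} - \left(W - \left(-15\right)^{2}\right) = 4 \sqrt{210 - 48} - \left(-2164 - \left(-15\right)^{2}\right) = 4 \sqrt{162} - \left(-2164 - 225\right) = 4 \cdot 9 \sqrt{2} - \left(-2164 - 225\right) = 36 \sqrt{2} - -2389 = 36 \sqrt{2} + 2389 = 2389 + 36 \sqrt{2}$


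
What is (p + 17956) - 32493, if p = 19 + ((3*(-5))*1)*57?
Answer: -15373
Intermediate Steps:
p = -836 (p = 19 - 15*1*57 = 19 - 15*57 = 19 - 855 = -836)
(p + 17956) - 32493 = (-836 + 17956) - 32493 = 17120 - 32493 = -15373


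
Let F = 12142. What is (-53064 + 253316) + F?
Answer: 212394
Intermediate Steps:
(-53064 + 253316) + F = (-53064 + 253316) + 12142 = 200252 + 12142 = 212394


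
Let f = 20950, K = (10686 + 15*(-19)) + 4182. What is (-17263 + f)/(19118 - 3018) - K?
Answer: -234782613/16100 ≈ -14583.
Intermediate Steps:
K = 14583 (K = (10686 - 285) + 4182 = 10401 + 4182 = 14583)
(-17263 + f)/(19118 - 3018) - K = (-17263 + 20950)/(19118 - 3018) - 1*14583 = 3687/16100 - 14583 = -234782613/16100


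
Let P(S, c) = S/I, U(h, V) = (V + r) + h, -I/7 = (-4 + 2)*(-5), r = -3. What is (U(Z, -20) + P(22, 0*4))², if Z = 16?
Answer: 65536/1225 ≈ 53.499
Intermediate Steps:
I = -70 (I = -7*(-4 + 2)*(-5) = -(-14)*(-5) = -7*10 = -70)
U(h, V) = -3 + V + h (U(h, V) = (V - 3) + h = (-3 + V) + h = -3 + V + h)
P(S, c) = -S/70 (P(S, c) = S/(-70) = S*(-1/70) = -S/70)
(U(Z, -20) + P(22, 0*4))² = ((-3 - 20 + 16) - 1/70*22)² = (-7 - 11/35)² = (-256/35)² = 65536/1225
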